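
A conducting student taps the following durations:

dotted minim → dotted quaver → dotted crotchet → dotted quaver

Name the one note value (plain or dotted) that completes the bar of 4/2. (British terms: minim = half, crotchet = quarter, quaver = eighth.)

The bar of 4/2 = 32 sixteenth notes.
Convert each value to sixteenth notes: dotted minim = 12; dotted quaver = 3; dotted crotchet = 6; dotted quaver = 3.
Total: 12 + 3 + 6 + 3 = 24.
Remaining: 32 − 24 = 8 sixteenth notes, which is a half note.

half note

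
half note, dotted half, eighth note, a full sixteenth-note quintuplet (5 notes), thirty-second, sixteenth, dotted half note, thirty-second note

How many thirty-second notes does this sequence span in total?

80

Working in thirty-second notes: half note = 16; dotted half = 24; eighth note = 4; a full sixteenth-note quintuplet (5 notes) (five quintuplet sixteenths span one quarter) = 8; thirty-second = 1; sixteenth = 2; dotted half note = 24; thirty-second note = 1.
Sum: 16 + 24 + 4 + 8 + 1 + 2 + 24 + 1 = 80 thirty-second notes.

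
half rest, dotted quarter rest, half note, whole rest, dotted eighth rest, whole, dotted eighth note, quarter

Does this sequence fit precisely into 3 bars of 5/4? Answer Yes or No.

One bar of 5/4 = 20 sixteenth notes, so 3 bars = 60.
Express everything in sixteenth notes: half rest = 8; dotted quarter rest = 6; half note = 8; whole rest = 16; dotted eighth rest = 3; whole = 16; dotted eighth note = 3; quarter = 4.
Adding: 8 + 6 + 8 + 16 + 3 + 16 + 3 + 4 = 64.
64 exceeds 60, so the answer is No.

No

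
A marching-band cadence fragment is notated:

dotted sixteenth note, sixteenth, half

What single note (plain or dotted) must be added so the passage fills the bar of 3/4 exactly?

dotted sixteenth note

The bar of 3/4 = 24 thirty-second notes.
Working in thirty-second notes: dotted sixteenth note = 3; sixteenth = 2; half = 16.
Adding: 3 + 2 + 16 = 21.
Remaining: 24 − 21 = 3 thirty-second notes, which is a dotted sixteenth note.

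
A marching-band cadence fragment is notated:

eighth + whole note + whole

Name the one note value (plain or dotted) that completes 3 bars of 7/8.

3 bars of 7/8 = 21 eighth notes.
In eighth notes: eighth = 1; whole note = 8; whole = 8.
Sum: 1 + 8 + 8 = 17.
Remaining: 21 − 17 = 4 eighth notes, which is a half note.

half note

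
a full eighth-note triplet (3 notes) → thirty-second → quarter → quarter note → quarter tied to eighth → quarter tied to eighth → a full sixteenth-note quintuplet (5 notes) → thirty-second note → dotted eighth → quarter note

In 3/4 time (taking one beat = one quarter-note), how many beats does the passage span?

9

One quarter-note beat = 8 thirty-second notes.
Working in thirty-second notes: a full eighth-note triplet (3 notes) (three triplet eighths span one quarter) = 8; thirty-second = 1; quarter = 8; quarter note = 8; quarter tied to eighth (quarter + eighth) = 12; quarter tied to eighth (quarter + eighth) = 12; a full sixteenth-note quintuplet (5 notes) (five quintuplet sixteenths span one quarter) = 8; thirty-second note = 1; dotted eighth = 6; quarter note = 8.
Altogether 8 + 1 + 8 + 8 + 12 + 12 + 8 + 1 + 6 + 8 = 72.
72 ÷ 8 = 9 beats.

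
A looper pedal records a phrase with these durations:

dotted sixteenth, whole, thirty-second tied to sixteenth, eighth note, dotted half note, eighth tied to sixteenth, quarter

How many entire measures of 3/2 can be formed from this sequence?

1

One bar of 3/2 = 48 thirty-second notes.
Working in thirty-second notes: dotted sixteenth = 3; whole = 32; thirty-second tied to sixteenth (thirty-second + sixteenth) = 3; eighth note = 4; dotted half note = 24; eighth tied to sixteenth (eighth + sixteenth) = 6; quarter = 8.
Altogether 3 + 32 + 3 + 4 + 24 + 6 + 8 = 80.
80 ÷ 48 = 1 complete bar with 32 left over.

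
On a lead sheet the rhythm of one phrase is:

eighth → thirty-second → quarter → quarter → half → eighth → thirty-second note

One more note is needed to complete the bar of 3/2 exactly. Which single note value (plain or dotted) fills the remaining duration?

The bar of 3/2 = 48 thirty-second notes.
Working in thirty-second notes: eighth = 4; thirty-second = 1; quarter = 8; quarter = 8; half = 16; eighth = 4; thirty-second note = 1.
Total: 4 + 1 + 8 + 8 + 16 + 4 + 1 = 42.
Remaining: 48 − 42 = 6 thirty-second notes, which is a dotted eighth note.

dotted eighth note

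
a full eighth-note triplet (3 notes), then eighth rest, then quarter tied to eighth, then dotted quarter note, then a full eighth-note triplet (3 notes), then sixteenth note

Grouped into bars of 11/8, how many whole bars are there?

One bar of 11/8 = 22 sixteenth notes.
Express everything in sixteenth notes: a full eighth-note triplet (3 notes) (three triplet eighths span one quarter) = 4; eighth rest = 2; quarter tied to eighth (quarter + eighth) = 6; dotted quarter note = 6; a full eighth-note triplet (3 notes) (three triplet eighths span one quarter) = 4; sixteenth note = 1.
Sum: 4 + 2 + 6 + 6 + 4 + 1 = 23.
23 ÷ 22 = 1 complete bar with 1 left over.

1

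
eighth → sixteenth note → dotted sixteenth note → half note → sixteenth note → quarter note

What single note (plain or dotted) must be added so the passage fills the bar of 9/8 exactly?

thirty-second note

The bar of 9/8 = 36 thirty-second notes.
In thirty-second notes: eighth = 4; sixteenth note = 2; dotted sixteenth note = 3; half note = 16; sixteenth note = 2; quarter note = 8.
Sum: 4 + 2 + 3 + 16 + 2 + 8 = 35.
Remaining: 36 − 35 = 1 thirty-second note, which is a thirty-second note.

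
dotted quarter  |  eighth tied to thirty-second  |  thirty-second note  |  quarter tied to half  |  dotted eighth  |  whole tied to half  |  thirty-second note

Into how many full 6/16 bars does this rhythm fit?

One bar of 6/16 = 12 thirty-second notes.
In thirty-second notes: dotted quarter = 12; eighth tied to thirty-second (eighth + thirty-second) = 5; thirty-second note = 1; quarter tied to half (quarter + half) = 24; dotted eighth = 6; whole tied to half (whole + half) = 48; thirty-second note = 1.
Altogether 12 + 5 + 1 + 24 + 6 + 48 + 1 = 97.
97 ÷ 12 = 8 complete bars with 1 left over.

8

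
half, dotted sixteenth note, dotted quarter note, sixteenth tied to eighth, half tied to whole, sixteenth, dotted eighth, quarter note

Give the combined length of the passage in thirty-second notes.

Working in thirty-second notes: half = 16; dotted sixteenth note = 3; dotted quarter note = 12; sixteenth tied to eighth (sixteenth + eighth) = 6; half tied to whole (half + whole) = 48; sixteenth = 2; dotted eighth = 6; quarter note = 8.
Altogether 16 + 3 + 12 + 6 + 48 + 2 + 6 + 8 = 101 thirty-second notes.

101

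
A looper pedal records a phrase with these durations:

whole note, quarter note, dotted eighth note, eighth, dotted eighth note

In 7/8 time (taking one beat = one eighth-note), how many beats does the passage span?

14

One eighth-note beat = 2 sixteenth notes.
Express everything in sixteenth notes: whole note = 16; quarter note = 4; dotted eighth note = 3; eighth = 2; dotted eighth note = 3.
Total: 16 + 4 + 3 + 2 + 3 = 28.
28 ÷ 2 = 14 beats.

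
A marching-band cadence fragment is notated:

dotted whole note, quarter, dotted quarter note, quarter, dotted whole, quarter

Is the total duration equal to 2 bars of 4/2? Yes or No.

One bar of 4/2 = 16 eighth notes, so 2 bars = 32.
Convert each value to eighth notes: dotted whole note = 12; quarter = 2; dotted quarter note = 3; quarter = 2; dotted whole = 12; quarter = 2.
Sum: 12 + 2 + 3 + 2 + 12 + 2 = 33.
33 exceeds 32, so the answer is No.

No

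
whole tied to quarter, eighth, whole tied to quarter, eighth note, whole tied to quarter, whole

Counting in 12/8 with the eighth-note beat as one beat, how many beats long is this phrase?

One eighth-note beat = 2 sixteenth notes.
In sixteenth notes: whole tied to quarter (whole + quarter) = 20; eighth = 2; whole tied to quarter (whole + quarter) = 20; eighth note = 2; whole tied to quarter (whole + quarter) = 20; whole = 16.
Total: 20 + 2 + 20 + 2 + 20 + 16 = 80.
80 ÷ 2 = 40 beats.

40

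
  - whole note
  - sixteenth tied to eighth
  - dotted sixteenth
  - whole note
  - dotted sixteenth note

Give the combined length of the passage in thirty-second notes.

76

Express everything in thirty-second notes: whole note = 32; sixteenth tied to eighth (sixteenth + eighth) = 6; dotted sixteenth = 3; whole note = 32; dotted sixteenth note = 3.
Sum: 32 + 6 + 3 + 32 + 3 = 76 thirty-second notes.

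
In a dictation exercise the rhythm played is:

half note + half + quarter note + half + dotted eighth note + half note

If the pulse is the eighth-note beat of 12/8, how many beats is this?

One eighth-note beat = 2 sixteenth notes.
Express everything in sixteenth notes: half note = 8; half = 8; quarter note = 4; half = 8; dotted eighth note = 3; half note = 8.
Sum: 8 + 8 + 4 + 8 + 3 + 8 = 39.
39 ÷ 2 = 19.5 beats.

19.5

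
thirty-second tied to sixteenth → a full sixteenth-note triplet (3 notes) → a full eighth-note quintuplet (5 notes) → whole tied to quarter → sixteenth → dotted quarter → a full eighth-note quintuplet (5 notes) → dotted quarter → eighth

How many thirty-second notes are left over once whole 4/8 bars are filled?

One bar of 4/8 = 16 thirty-second notes.
Working in thirty-second notes: thirty-second tied to sixteenth (thirty-second + sixteenth) = 3; a full sixteenth-note triplet (3 notes) (three triplet sixteenths span one eighth) = 4; a full eighth-note quintuplet (5 notes) (five quintuplet eighths span one half) = 16; whole tied to quarter (whole + quarter) = 40; sixteenth = 2; dotted quarter = 12; a full eighth-note quintuplet (5 notes) (five quintuplet eighths span one half) = 16; dotted quarter = 12; eighth = 4.
Adding: 3 + 4 + 16 + 40 + 2 + 12 + 16 + 12 + 4 = 109.
109 ÷ 16 = 6 complete bars with 13 thirty-second notes remaining.

13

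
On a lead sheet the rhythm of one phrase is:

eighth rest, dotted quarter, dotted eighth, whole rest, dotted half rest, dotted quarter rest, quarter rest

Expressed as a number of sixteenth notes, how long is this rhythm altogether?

49

In sixteenth notes: eighth rest = 2; dotted quarter = 6; dotted eighth = 3; whole rest = 16; dotted half rest = 12; dotted quarter rest = 6; quarter rest = 4.
Adding: 2 + 6 + 3 + 16 + 12 + 6 + 4 = 49 sixteenth notes.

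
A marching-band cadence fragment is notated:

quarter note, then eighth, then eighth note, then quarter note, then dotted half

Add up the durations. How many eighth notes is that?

Express everything in eighth notes: quarter note = 2; eighth = 1; eighth note = 1; quarter note = 2; dotted half = 6.
Altogether 2 + 1 + 1 + 2 + 6 = 12 eighth notes.

12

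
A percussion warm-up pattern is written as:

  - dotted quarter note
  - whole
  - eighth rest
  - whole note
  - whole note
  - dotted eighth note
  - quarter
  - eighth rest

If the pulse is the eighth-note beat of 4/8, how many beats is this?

One eighth-note beat = 2 sixteenth notes.
Each duration in sixteenth notes: dotted quarter note = 6; whole = 16; eighth rest = 2; whole note = 16; whole note = 16; dotted eighth note = 3; quarter = 4; eighth rest = 2.
Adding: 6 + 16 + 2 + 16 + 16 + 3 + 4 + 2 = 65.
65 ÷ 2 = 32.5 beats.

32.5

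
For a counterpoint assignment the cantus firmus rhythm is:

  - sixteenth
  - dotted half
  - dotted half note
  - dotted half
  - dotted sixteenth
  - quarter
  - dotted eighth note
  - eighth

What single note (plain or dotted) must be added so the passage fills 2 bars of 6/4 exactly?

thirty-second note

2 bars of 6/4 = 96 thirty-second notes.
In thirty-second notes: sixteenth = 2; dotted half = 24; dotted half note = 24; dotted half = 24; dotted sixteenth = 3; quarter = 8; dotted eighth note = 6; eighth = 4.
Adding: 2 + 24 + 24 + 24 + 3 + 8 + 6 + 4 = 95.
Remaining: 96 − 95 = 1 thirty-second note, which is a thirty-second note.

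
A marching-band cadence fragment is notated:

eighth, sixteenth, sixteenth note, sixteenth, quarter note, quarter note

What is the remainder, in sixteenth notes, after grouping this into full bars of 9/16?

One bar of 9/16 = 9 sixteenth notes.
Express everything in sixteenth notes: eighth = 2; sixteenth = 1; sixteenth note = 1; sixteenth = 1; quarter note = 4; quarter note = 4.
Adding: 2 + 1 + 1 + 1 + 4 + 4 = 13.
13 ÷ 9 = 1 complete bar with 4 sixteenth notes remaining.

4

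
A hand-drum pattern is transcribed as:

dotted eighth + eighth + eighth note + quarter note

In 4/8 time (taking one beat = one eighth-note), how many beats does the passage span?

One eighth-note beat = 2 sixteenth notes.
In sixteenth notes: dotted eighth = 3; eighth = 2; eighth note = 2; quarter note = 4.
Adding: 3 + 2 + 2 + 4 = 11.
11 ÷ 2 = 5.5 beats.

5.5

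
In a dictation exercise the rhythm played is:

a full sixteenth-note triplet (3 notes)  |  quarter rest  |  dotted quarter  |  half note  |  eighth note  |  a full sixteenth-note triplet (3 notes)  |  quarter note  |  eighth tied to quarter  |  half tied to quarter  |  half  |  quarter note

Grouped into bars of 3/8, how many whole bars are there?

9

One bar of 3/8 = 3 eighth notes.
Each duration in eighth notes: a full sixteenth-note triplet (3 notes) (three triplet sixteenths span one eighth) = 1; quarter rest = 2; dotted quarter = 3; half note = 4; eighth note = 1; a full sixteenth-note triplet (3 notes) (three triplet sixteenths span one eighth) = 1; quarter note = 2; eighth tied to quarter (eighth + quarter) = 3; half tied to quarter (half + quarter) = 6; half = 4; quarter note = 2.
Adding: 1 + 2 + 3 + 4 + 1 + 1 + 2 + 3 + 6 + 4 + 2 = 29.
29 ÷ 3 = 9 complete bars with 2 left over.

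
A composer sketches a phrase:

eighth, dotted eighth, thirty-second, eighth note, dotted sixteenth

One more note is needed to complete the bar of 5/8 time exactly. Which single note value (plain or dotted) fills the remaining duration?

sixteenth note

The bar of 5/8 = 20 thirty-second notes.
Express everything in thirty-second notes: eighth = 4; dotted eighth = 6; thirty-second = 1; eighth note = 4; dotted sixteenth = 3.
Altogether 4 + 6 + 1 + 4 + 3 = 18.
Remaining: 20 − 18 = 2 thirty-second notes, which is a sixteenth note.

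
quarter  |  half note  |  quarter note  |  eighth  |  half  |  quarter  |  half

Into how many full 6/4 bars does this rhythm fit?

One bar of 6/4 = 12 eighth notes.
Working in eighth notes: quarter = 2; half note = 4; quarter note = 2; eighth = 1; half = 4; quarter = 2; half = 4.
Total: 2 + 4 + 2 + 1 + 4 + 2 + 4 = 19.
19 ÷ 12 = 1 complete bar with 7 left over.

1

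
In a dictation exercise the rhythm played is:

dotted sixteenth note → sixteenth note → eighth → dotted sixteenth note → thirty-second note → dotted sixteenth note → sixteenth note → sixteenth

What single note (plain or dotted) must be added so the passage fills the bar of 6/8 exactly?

eighth note

The bar of 6/8 = 24 thirty-second notes.
Working in thirty-second notes: dotted sixteenth note = 3; sixteenth note = 2; eighth = 4; dotted sixteenth note = 3; thirty-second note = 1; dotted sixteenth note = 3; sixteenth note = 2; sixteenth = 2.
Sum: 3 + 2 + 4 + 3 + 1 + 3 + 2 + 2 = 20.
Remaining: 24 − 20 = 4 thirty-second notes, which is a eighth note.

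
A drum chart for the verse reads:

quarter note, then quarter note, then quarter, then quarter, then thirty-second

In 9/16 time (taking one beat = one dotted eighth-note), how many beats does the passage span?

One dotted eighth-note beat = 6 thirty-second notes.
Express everything in thirty-second notes: quarter note = 8; quarter note = 8; quarter = 8; quarter = 8; thirty-second = 1.
Adding: 8 + 8 + 8 + 8 + 1 = 33.
33 ÷ 6 = 5.5 beats.

5.5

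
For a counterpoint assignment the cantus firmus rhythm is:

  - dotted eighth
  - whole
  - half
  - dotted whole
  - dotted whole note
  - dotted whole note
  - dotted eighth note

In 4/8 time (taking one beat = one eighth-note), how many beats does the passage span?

One eighth-note beat = 2 sixteenth notes.
Working in sixteenth notes: dotted eighth = 3; whole = 16; half = 8; dotted whole = 24; dotted whole note = 24; dotted whole note = 24; dotted eighth note = 3.
Sum: 3 + 16 + 8 + 24 + 24 + 24 + 3 = 102.
102 ÷ 2 = 51 beats.

51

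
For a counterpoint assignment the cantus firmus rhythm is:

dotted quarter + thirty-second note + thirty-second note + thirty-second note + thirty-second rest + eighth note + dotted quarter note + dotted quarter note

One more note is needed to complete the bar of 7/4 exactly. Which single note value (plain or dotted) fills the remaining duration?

dotted quarter note

The bar of 7/4 = 56 thirty-second notes.
Working in thirty-second notes: dotted quarter = 12; thirty-second note = 1; thirty-second note = 1; thirty-second note = 1; thirty-second rest = 1; eighth note = 4; dotted quarter note = 12; dotted quarter note = 12.
Adding: 12 + 1 + 1 + 1 + 1 + 4 + 12 + 12 = 44.
Remaining: 56 − 44 = 12 thirty-second notes, which is a dotted quarter note.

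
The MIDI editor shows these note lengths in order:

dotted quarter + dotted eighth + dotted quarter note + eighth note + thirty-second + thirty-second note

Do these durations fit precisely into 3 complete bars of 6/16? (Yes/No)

Yes

One bar of 6/16 = 12 thirty-second notes, so 3 bars = 36.
Express everything in thirty-second notes: dotted quarter = 12; dotted eighth = 6; dotted quarter note = 12; eighth note = 4; thirty-second = 1; thirty-second note = 1.
Total: 12 + 6 + 12 + 4 + 1 + 1 = 36.
36 equals 36, so the answer is Yes.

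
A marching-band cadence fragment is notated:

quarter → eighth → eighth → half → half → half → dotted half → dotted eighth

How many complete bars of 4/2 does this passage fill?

One bar of 4/2 = 32 sixteenth notes.
Each duration in sixteenth notes: quarter = 4; eighth = 2; eighth = 2; half = 8; half = 8; half = 8; dotted half = 12; dotted eighth = 3.
Sum: 4 + 2 + 2 + 8 + 8 + 8 + 12 + 3 = 47.
47 ÷ 32 = 1 complete bar with 15 left over.

1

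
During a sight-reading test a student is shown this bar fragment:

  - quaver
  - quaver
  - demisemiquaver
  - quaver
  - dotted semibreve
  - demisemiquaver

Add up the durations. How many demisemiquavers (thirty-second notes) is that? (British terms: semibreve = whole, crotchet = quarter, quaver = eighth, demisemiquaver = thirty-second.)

62

Convert each value to thirty-second notes: quaver = 4; quaver = 4; demisemiquaver = 1; quaver = 4; dotted semibreve = 48; demisemiquaver = 1.
Total: 4 + 4 + 1 + 4 + 48 + 1 = 62 thirty-second notes.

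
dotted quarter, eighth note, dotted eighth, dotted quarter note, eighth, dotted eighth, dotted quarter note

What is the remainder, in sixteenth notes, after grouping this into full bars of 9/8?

One bar of 9/8 = 18 sixteenth notes.
Working in sixteenth notes: dotted quarter = 6; eighth note = 2; dotted eighth = 3; dotted quarter note = 6; eighth = 2; dotted eighth = 3; dotted quarter note = 6.
Sum: 6 + 2 + 3 + 6 + 2 + 3 + 6 = 28.
28 ÷ 18 = 1 complete bar with 10 sixteenth notes remaining.

10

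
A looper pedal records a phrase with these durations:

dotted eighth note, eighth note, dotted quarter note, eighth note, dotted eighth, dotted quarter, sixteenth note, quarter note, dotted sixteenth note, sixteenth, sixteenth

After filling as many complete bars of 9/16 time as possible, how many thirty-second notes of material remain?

One bar of 9/16 = 18 thirty-second notes.
Each duration in thirty-second notes: dotted eighth note = 6; eighth note = 4; dotted quarter note = 12; eighth note = 4; dotted eighth = 6; dotted quarter = 12; sixteenth note = 2; quarter note = 8; dotted sixteenth note = 3; sixteenth = 2; sixteenth = 2.
Total: 6 + 4 + 12 + 4 + 6 + 12 + 2 + 8 + 3 + 2 + 2 = 61.
61 ÷ 18 = 3 complete bars with 7 thirty-second notes remaining.

7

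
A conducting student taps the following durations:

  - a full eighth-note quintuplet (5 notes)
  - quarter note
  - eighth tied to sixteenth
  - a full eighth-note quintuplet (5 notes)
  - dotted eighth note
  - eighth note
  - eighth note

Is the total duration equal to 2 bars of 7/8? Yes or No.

One bar of 7/8 = 14 sixteenth notes, so 2 bars = 28.
In sixteenth notes: a full eighth-note quintuplet (5 notes) (five quintuplet eighths span one half) = 8; quarter note = 4; eighth tied to sixteenth (eighth + sixteenth) = 3; a full eighth-note quintuplet (5 notes) (five quintuplet eighths span one half) = 8; dotted eighth note = 3; eighth note = 2; eighth note = 2.
Total: 8 + 4 + 3 + 8 + 3 + 2 + 2 = 30.
30 exceeds 28, so the answer is No.

No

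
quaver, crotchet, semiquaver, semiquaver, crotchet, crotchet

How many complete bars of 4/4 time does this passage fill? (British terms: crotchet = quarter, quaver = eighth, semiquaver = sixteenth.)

1

One bar of 4/4 = 16 sixteenth notes.
Express everything in sixteenth notes: quaver = 2; crotchet = 4; semiquaver = 1; semiquaver = 1; crotchet = 4; crotchet = 4.
Adding: 2 + 4 + 1 + 1 + 4 + 4 = 16.
16 ÷ 16 = 1 complete bar with 0 left over.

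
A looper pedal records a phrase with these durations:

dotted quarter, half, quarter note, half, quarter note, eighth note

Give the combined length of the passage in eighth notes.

16

Express everything in eighth notes: dotted quarter = 3; half = 4; quarter note = 2; half = 4; quarter note = 2; eighth note = 1.
Total: 3 + 4 + 2 + 4 + 2 + 1 = 16 eighth notes.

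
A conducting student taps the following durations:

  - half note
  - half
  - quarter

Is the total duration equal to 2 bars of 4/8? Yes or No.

One bar of 4/8 = 2 quarter notes, so 2 bars = 4.
Express everything in quarter notes: half note = 2; half = 2; quarter = 1.
Altogether 2 + 2 + 1 = 5.
5 exceeds 4, so the answer is No.

No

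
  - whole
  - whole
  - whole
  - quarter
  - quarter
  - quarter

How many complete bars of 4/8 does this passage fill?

One bar of 4/8 = 2 quarter notes.
Convert each value to quarter notes: whole = 4; whole = 4; whole = 4; quarter = 1; quarter = 1; quarter = 1.
Sum: 4 + 4 + 4 + 1 + 1 + 1 = 15.
15 ÷ 2 = 7 complete bars with 1 left over.

7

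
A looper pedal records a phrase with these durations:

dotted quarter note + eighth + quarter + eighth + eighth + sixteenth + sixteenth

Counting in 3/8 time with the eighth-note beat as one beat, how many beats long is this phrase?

One eighth-note beat = 2 sixteenth notes.
Convert each value to sixteenth notes: dotted quarter note = 6; eighth = 2; quarter = 4; eighth = 2; eighth = 2; sixteenth = 1; sixteenth = 1.
Sum: 6 + 2 + 4 + 2 + 2 + 1 + 1 = 18.
18 ÷ 2 = 9 beats.

9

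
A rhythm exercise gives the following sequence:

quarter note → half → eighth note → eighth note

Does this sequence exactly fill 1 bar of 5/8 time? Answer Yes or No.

No

One bar of 5/8 = 5 eighth notes.
Convert each value to eighth notes: quarter note = 2; half = 4; eighth note = 1; eighth note = 1.
Total: 2 + 4 + 1 + 1 = 8.
8 exceeds 5, so the answer is No.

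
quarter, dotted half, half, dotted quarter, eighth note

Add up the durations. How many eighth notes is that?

Each duration in eighth notes: quarter = 2; dotted half = 6; half = 4; dotted quarter = 3; eighth note = 1.
Sum: 2 + 6 + 4 + 3 + 1 = 16 eighth notes.

16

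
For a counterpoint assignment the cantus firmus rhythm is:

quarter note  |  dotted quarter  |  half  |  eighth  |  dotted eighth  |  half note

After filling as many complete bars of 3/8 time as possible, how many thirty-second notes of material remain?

2

One bar of 3/8 = 6 sixteenth notes.
Convert each value to sixteenth notes: quarter note = 4; dotted quarter = 6; half = 8; eighth = 2; dotted eighth = 3; half note = 8.
Adding: 4 + 6 + 8 + 2 + 3 + 8 = 31.
31 ÷ 6 = 5 complete bars with 1 sixteenth note remaining = 2 thirty-second notes.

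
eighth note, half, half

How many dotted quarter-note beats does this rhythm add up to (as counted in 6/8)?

3

One dotted quarter-note beat = 3 eighth notes.
Working in eighth notes: eighth note = 1; half = 4; half = 4.
Total: 1 + 4 + 4 = 9.
9 ÷ 3 = 3 beats.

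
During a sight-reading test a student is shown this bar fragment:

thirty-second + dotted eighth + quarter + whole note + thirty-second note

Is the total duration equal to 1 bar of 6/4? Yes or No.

One bar of 6/4 = 48 thirty-second notes.
Express everything in thirty-second notes: thirty-second = 1; dotted eighth = 6; quarter = 8; whole note = 32; thirty-second note = 1.
Adding: 1 + 6 + 8 + 32 + 1 = 48.
48 equals 48, so the answer is Yes.

Yes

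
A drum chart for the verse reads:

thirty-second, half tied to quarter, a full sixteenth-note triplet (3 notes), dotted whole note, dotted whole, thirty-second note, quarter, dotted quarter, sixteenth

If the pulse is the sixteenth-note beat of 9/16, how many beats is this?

One sixteenth-note beat = 2 thirty-second notes.
Convert each value to thirty-second notes: thirty-second = 1; half tied to quarter (half + quarter) = 24; a full sixteenth-note triplet (3 notes) (three triplet sixteenths span one eighth) = 4; dotted whole note = 48; dotted whole = 48; thirty-second note = 1; quarter = 8; dotted quarter = 12; sixteenth = 2.
Adding: 1 + 24 + 4 + 48 + 48 + 1 + 8 + 12 + 2 = 148.
148 ÷ 2 = 74 beats.

74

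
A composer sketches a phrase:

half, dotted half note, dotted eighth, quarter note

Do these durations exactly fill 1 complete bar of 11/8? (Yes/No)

No

One bar of 11/8 = 22 sixteenth notes.
Working in sixteenth notes: half = 8; dotted half note = 12; dotted eighth = 3; quarter note = 4.
Altogether 8 + 12 + 3 + 4 = 27.
27 exceeds 22, so the answer is No.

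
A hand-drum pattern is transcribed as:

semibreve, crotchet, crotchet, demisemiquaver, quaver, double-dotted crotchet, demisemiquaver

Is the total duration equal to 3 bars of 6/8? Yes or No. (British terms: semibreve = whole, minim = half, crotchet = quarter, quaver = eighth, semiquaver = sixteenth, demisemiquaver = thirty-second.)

One bar of 6/8 = 24 thirty-second notes, so 3 bars = 72.
Convert each value to thirty-second notes: semibreve = 32; crotchet = 8; crotchet = 8; demisemiquaver = 1; quaver = 4; double-dotted crotchet = 14; demisemiquaver = 1.
Total: 32 + 8 + 8 + 1 + 4 + 14 + 1 = 68.
68 falls short of 72, so the answer is No.

No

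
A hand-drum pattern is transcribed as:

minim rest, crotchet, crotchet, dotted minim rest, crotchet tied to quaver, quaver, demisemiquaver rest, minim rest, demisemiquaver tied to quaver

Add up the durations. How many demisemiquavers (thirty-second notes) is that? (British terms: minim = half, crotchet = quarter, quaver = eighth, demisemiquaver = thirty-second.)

94

In thirty-second notes: minim rest = 16; crotchet = 8; crotchet = 8; dotted minim rest = 24; crotchet tied to quaver (crotchet + quaver) = 12; quaver = 4; demisemiquaver rest = 1; minim rest = 16; demisemiquaver tied to quaver (demisemiquaver + quaver) = 5.
Adding: 16 + 8 + 8 + 24 + 12 + 4 + 1 + 16 + 5 = 94 thirty-second notes.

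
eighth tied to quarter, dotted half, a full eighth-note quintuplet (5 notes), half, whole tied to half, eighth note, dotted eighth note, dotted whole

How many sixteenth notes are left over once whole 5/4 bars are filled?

One bar of 5/4 = 20 sixteenth notes.
Each duration in sixteenth notes: eighth tied to quarter (eighth + quarter) = 6; dotted half = 12; a full eighth-note quintuplet (5 notes) (five quintuplet eighths span one half) = 8; half = 8; whole tied to half (whole + half) = 24; eighth note = 2; dotted eighth note = 3; dotted whole = 24.
Sum: 6 + 12 + 8 + 8 + 24 + 2 + 3 + 24 = 87.
87 ÷ 20 = 4 complete bars with 7 sixteenth notes remaining.

7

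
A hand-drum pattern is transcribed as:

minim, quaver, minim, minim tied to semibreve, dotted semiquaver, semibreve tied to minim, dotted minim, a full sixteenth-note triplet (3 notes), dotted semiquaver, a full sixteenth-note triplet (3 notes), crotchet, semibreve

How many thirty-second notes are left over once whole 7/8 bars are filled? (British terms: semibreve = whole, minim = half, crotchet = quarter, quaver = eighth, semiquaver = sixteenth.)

One bar of 7/8 = 28 thirty-second notes.
Working in thirty-second notes: minim = 16; quaver = 4; minim = 16; minim tied to semibreve (minim + semibreve) = 48; dotted semiquaver = 3; semibreve tied to minim (semibreve + minim) = 48; dotted minim = 24; a full sixteenth-note triplet (3 notes) (three triplet sixteenths span one eighth) = 4; dotted semiquaver = 3; a full sixteenth-note triplet (3 notes) (three triplet sixteenths span one eighth) = 4; crotchet = 8; semibreve = 32.
Altogether 16 + 4 + 16 + 48 + 3 + 48 + 24 + 4 + 3 + 4 + 8 + 32 = 210.
210 ÷ 28 = 7 complete bars with 14 thirty-second notes remaining.

14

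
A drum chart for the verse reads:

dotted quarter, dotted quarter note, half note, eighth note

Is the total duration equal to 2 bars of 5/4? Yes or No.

No

One bar of 5/4 = 10 eighth notes, so 2 bars = 20.
Express everything in eighth notes: dotted quarter = 3; dotted quarter note = 3; half note = 4; eighth note = 1.
Sum: 3 + 3 + 4 + 1 = 11.
11 falls short of 20, so the answer is No.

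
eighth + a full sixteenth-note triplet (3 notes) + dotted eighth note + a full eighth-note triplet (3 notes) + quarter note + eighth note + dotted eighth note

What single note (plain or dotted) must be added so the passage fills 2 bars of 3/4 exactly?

2 bars of 3/4 = 24 sixteenth notes.
Working in sixteenth notes: eighth = 2; a full sixteenth-note triplet (3 notes) (three triplet sixteenths span one eighth) = 2; dotted eighth note = 3; a full eighth-note triplet (3 notes) (three triplet eighths span one quarter) = 4; quarter note = 4; eighth note = 2; dotted eighth note = 3.
Altogether 2 + 2 + 3 + 4 + 4 + 2 + 3 = 20.
Remaining: 24 − 20 = 4 sixteenth notes, which is a quarter note.

quarter note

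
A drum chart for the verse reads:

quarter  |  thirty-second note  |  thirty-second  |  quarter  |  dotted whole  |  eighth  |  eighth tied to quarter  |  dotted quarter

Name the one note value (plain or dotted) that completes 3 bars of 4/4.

sixteenth note

3 bars of 4/4 = 96 thirty-second notes.
Express everything in thirty-second notes: quarter = 8; thirty-second note = 1; thirty-second = 1; quarter = 8; dotted whole = 48; eighth = 4; eighth tied to quarter (eighth + quarter) = 12; dotted quarter = 12.
Total: 8 + 1 + 1 + 8 + 48 + 4 + 12 + 12 = 94.
Remaining: 96 − 94 = 2 thirty-second notes, which is a sixteenth note.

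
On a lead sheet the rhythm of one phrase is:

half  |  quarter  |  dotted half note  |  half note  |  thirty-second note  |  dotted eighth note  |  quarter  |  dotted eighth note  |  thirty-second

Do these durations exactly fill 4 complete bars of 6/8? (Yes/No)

No

One bar of 6/8 = 24 thirty-second notes, so 4 bars = 96.
In thirty-second notes: half = 16; quarter = 8; dotted half note = 24; half note = 16; thirty-second note = 1; dotted eighth note = 6; quarter = 8; dotted eighth note = 6; thirty-second = 1.
Sum: 16 + 8 + 24 + 16 + 1 + 6 + 8 + 6 + 1 = 86.
86 falls short of 96, so the answer is No.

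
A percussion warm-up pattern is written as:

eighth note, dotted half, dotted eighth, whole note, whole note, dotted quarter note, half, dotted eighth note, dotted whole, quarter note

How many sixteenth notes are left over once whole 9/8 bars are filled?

4

One bar of 9/8 = 18 sixteenth notes.
Working in sixteenth notes: eighth note = 2; dotted half = 12; dotted eighth = 3; whole note = 16; whole note = 16; dotted quarter note = 6; half = 8; dotted eighth note = 3; dotted whole = 24; quarter note = 4.
Total: 2 + 12 + 3 + 16 + 16 + 6 + 8 + 3 + 24 + 4 = 94.
94 ÷ 18 = 5 complete bars with 4 sixteenth notes remaining.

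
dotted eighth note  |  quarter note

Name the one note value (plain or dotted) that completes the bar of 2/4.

sixteenth note

The bar of 2/4 = 8 sixteenth notes.
Express everything in sixteenth notes: dotted eighth note = 3; quarter note = 4.
Altogether 3 + 4 = 7.
Remaining: 8 − 7 = 1 sixteenth note, which is a sixteenth note.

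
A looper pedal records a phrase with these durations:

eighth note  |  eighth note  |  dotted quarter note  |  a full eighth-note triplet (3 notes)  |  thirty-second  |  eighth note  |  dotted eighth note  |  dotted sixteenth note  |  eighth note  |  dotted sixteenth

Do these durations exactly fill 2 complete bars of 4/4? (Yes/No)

One bar of 4/4 = 32 thirty-second notes, so 2 bars = 64.
Express everything in thirty-second notes: eighth note = 4; eighth note = 4; dotted quarter note = 12; a full eighth-note triplet (3 notes) (three triplet eighths span one quarter) = 8; thirty-second = 1; eighth note = 4; dotted eighth note = 6; dotted sixteenth note = 3; eighth note = 4; dotted sixteenth = 3.
Altogether 4 + 4 + 12 + 8 + 1 + 4 + 6 + 3 + 4 + 3 = 49.
49 falls short of 64, so the answer is No.

No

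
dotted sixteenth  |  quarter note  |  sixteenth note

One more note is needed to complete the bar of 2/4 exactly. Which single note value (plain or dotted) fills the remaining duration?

dotted sixteenth note

The bar of 2/4 = 16 thirty-second notes.
Each duration in thirty-second notes: dotted sixteenth = 3; quarter note = 8; sixteenth note = 2.
Sum: 3 + 8 + 2 = 13.
Remaining: 16 − 13 = 3 thirty-second notes, which is a dotted sixteenth note.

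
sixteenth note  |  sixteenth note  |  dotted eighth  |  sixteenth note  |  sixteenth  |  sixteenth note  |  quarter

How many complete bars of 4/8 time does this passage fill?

1

One bar of 4/8 = 8 sixteenth notes.
Express everything in sixteenth notes: sixteenth note = 1; sixteenth note = 1; dotted eighth = 3; sixteenth note = 1; sixteenth = 1; sixteenth note = 1; quarter = 4.
Sum: 1 + 1 + 3 + 1 + 1 + 1 + 4 = 12.
12 ÷ 8 = 1 complete bar with 4 left over.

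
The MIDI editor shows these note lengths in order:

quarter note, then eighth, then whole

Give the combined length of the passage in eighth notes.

11

Convert each value to eighth notes: quarter note = 2; eighth = 1; whole = 8.
Adding: 2 + 1 + 8 = 11 eighth notes.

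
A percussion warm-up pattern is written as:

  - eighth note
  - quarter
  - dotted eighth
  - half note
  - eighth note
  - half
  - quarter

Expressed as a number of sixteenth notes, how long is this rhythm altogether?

Convert each value to sixteenth notes: eighth note = 2; quarter = 4; dotted eighth = 3; half note = 8; eighth note = 2; half = 8; quarter = 4.
Sum: 2 + 4 + 3 + 8 + 2 + 8 + 4 = 31 sixteenth notes.

31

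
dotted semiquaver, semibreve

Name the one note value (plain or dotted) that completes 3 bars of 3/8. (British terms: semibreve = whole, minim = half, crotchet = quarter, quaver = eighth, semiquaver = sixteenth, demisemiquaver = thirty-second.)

3 bars of 3/8 = 36 thirty-second notes.
Express everything in thirty-second notes: dotted semiquaver = 3; semibreve = 32.
Altogether 3 + 32 = 35.
Remaining: 36 − 35 = 1 thirty-second note, which is a thirty-second note.

thirty-second note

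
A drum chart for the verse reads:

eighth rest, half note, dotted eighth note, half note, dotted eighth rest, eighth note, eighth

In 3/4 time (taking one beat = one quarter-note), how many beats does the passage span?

7

One quarter-note beat = 4 sixteenth notes.
In sixteenth notes: eighth rest = 2; half note = 8; dotted eighth note = 3; half note = 8; dotted eighth rest = 3; eighth note = 2; eighth = 2.
Sum: 2 + 8 + 3 + 8 + 3 + 2 + 2 = 28.
28 ÷ 4 = 7 beats.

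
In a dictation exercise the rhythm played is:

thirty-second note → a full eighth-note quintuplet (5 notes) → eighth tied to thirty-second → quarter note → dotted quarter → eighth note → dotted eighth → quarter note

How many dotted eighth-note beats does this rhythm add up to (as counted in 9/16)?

10

One dotted eighth-note beat = 6 thirty-second notes.
Express everything in thirty-second notes: thirty-second note = 1; a full eighth-note quintuplet (5 notes) (five quintuplet eighths span one half) = 16; eighth tied to thirty-second (eighth + thirty-second) = 5; quarter note = 8; dotted quarter = 12; eighth note = 4; dotted eighth = 6; quarter note = 8.
Sum: 1 + 16 + 5 + 8 + 12 + 4 + 6 + 8 = 60.
60 ÷ 6 = 10 beats.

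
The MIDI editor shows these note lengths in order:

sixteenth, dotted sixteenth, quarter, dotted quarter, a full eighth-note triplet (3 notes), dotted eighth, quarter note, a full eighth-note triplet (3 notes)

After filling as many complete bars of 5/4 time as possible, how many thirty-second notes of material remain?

15

One bar of 5/4 = 40 thirty-second notes.
Each duration in thirty-second notes: sixteenth = 2; dotted sixteenth = 3; quarter = 8; dotted quarter = 12; a full eighth-note triplet (3 notes) (three triplet eighths span one quarter) = 8; dotted eighth = 6; quarter note = 8; a full eighth-note triplet (3 notes) (three triplet eighths span one quarter) = 8.
Total: 2 + 3 + 8 + 12 + 8 + 6 + 8 + 8 = 55.
55 ÷ 40 = 1 complete bar with 15 thirty-second notes remaining.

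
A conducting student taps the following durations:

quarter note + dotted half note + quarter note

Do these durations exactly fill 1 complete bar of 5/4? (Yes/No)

One bar of 5/4 = 5 quarter notes.
Convert each value to quarter notes: quarter note = 1; dotted half note = 3; quarter note = 1.
Altogether 1 + 3 + 1 = 5.
5 equals 5, so the answer is Yes.

Yes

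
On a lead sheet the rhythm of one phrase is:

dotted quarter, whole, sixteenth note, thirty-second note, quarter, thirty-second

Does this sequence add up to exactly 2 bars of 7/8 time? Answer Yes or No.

One bar of 7/8 = 28 thirty-second notes, so 2 bars = 56.
In thirty-second notes: dotted quarter = 12; whole = 32; sixteenth note = 2; thirty-second note = 1; quarter = 8; thirty-second = 1.
Altogether 12 + 32 + 2 + 1 + 8 + 1 = 56.
56 equals 56, so the answer is Yes.

Yes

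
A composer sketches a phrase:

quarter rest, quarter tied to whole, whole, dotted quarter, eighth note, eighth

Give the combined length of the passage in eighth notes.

25

Working in eighth notes: quarter rest = 2; quarter tied to whole (quarter + whole) = 10; whole = 8; dotted quarter = 3; eighth note = 1; eighth = 1.
Altogether 2 + 10 + 8 + 3 + 1 + 1 = 25 eighth notes.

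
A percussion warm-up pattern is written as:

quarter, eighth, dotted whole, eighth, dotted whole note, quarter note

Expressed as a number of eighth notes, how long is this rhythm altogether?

30

In eighth notes: quarter = 2; eighth = 1; dotted whole = 12; eighth = 1; dotted whole note = 12; quarter note = 2.
Altogether 2 + 1 + 12 + 1 + 12 + 2 = 30 eighth notes.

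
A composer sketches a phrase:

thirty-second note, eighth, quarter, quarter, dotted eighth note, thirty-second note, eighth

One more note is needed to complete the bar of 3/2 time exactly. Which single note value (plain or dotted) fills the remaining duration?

half note

The bar of 3/2 = 48 thirty-second notes.
Working in thirty-second notes: thirty-second note = 1; eighth = 4; quarter = 8; quarter = 8; dotted eighth note = 6; thirty-second note = 1; eighth = 4.
Total: 1 + 4 + 8 + 8 + 6 + 1 + 4 = 32.
Remaining: 48 − 32 = 16 thirty-second notes, which is a half note.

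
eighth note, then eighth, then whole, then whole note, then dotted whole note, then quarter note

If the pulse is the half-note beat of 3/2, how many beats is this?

8

One half-note beat = 4 eighth notes.
Working in eighth notes: eighth note = 1; eighth = 1; whole = 8; whole note = 8; dotted whole note = 12; quarter note = 2.
Altogether 1 + 1 + 8 + 8 + 12 + 2 = 32.
32 ÷ 4 = 8 beats.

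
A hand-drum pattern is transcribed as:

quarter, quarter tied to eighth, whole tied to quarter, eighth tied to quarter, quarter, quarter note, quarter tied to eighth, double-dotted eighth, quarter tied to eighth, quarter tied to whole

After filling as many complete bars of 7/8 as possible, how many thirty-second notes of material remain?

One bar of 7/8 = 28 thirty-second notes.
In thirty-second notes: quarter = 8; quarter tied to eighth (quarter + eighth) = 12; whole tied to quarter (whole + quarter) = 40; eighth tied to quarter (eighth + quarter) = 12; quarter = 8; quarter note = 8; quarter tied to eighth (quarter + eighth) = 12; double-dotted eighth = 7; quarter tied to eighth (quarter + eighth) = 12; quarter tied to whole (quarter + whole) = 40.
Altogether 8 + 12 + 40 + 12 + 8 + 8 + 12 + 7 + 12 + 40 = 159.
159 ÷ 28 = 5 complete bars with 19 thirty-second notes remaining.

19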